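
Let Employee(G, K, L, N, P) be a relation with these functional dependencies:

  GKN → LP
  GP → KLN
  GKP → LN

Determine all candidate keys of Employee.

GP, GKN

Attribute G never appears on the right-hand side of any dependency, so G must belong to every candidate key.
{G}⁺ = {G}, which is not all of the schema, so we must add further attributes.
{G, P}⁺: GP→KLN adds K, L, N → {G, K, L, N, P}. Minimal: {P}⁺ = {P}; {G}⁺ = {G} — none reach the full schema.
{G, K, N}⁺: GKN→LP adds L, P → {G, K, L, N, P}. Minimal: {K, N}⁺ = {K, N}; {G, N}⁺ = {G, N}; {G, K}⁺ = {G, K} — none reach the full schema.
Any other superkey contains one of these as a subset, so there are no further candidate keys.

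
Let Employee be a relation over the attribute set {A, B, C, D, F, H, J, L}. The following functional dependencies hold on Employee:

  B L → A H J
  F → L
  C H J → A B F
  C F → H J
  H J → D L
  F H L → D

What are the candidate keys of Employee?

{C, F}; {B, C, L}; {C, H, J}

Attribute C never appears on the right-hand side of any dependency, so C must belong to every candidate key.
{C}⁺ = {C}, which is not all of the schema, so we must add further attributes.
{C, F}⁺: F→L adds L; CF→HJ adds H, J; HJ→DL adds D; CHJ→ABF adds A, B → {A, B, C, D, F, H, J, L}.
{B, C, L}⁺: BL→AHJ adds A, H, J; CHJ→ABF adds F; HJ→DL adds D → {A, B, C, D, F, H, J, L}.
{C, H, J}⁺: CHJ→ABF adds A, B, F; HJ→DL adds D, L → {A, B, C, D, F, H, J, L}.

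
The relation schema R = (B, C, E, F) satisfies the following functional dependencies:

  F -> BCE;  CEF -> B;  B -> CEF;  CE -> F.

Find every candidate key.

{B}; {F}; {C, E}

{B}⁺: B→CEF adds C, E, F → {B, C, E, F}.
{F}⁺: F→BCE adds B, C, E → {B, C, E, F}.
{C, E}⁺: CE→F adds F; F→BCE adds B → {B, C, E, F}. Minimal: {E}⁺ = {E}; {C}⁺ = {C} — none reach the full schema.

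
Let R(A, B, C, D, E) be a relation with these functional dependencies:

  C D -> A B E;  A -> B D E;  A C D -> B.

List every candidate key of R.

Attribute C never appears on the right-hand side of any dependency, so C must belong to every candidate key.
{C}⁺ = {C}, which is not all of the schema, so we must add further attributes.
{A, C}⁺: A→BDE adds B, D, E → {A, B, C, D, E}.
{C, D}⁺: CD→ABE adds A, B, E → {A, B, C, D, E}.

(A, C), (C, D)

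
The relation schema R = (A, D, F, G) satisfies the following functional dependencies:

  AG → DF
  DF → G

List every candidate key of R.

Attribute A never appears on the right-hand side of any dependency, so A must belong to every candidate key.
{A}⁺ = {A}, which is not all of the schema, so we must add further attributes.
{A, G}⁺: AG→DF adds D, F → {A, D, F, G}. Minimal: {G}⁺ = {G}; {A}⁺ = {A} — none reach the full schema.
{A, D, F}⁺: DF→G adds G → {A, D, F, G}. Minimal: {D, F}⁺ = {D, F, G}; {A, F}⁺ = {A, F}; {A, D}⁺ = {A, D} — none reach the full schema.
Any other superkey contains one of these as a subset, so there are no further candidate keys.

{A, G}; {A, D, F}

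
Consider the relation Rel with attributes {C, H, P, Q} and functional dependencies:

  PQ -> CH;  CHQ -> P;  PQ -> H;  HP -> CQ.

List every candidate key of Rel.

{H, P}⁺: HP→CQ adds C, Q → {C, H, P, Q}. Minimal: {P}⁺ = {P}; {H}⁺ = {H} — none reach the full schema.
{P, Q}⁺: PQ→CH adds C, H → {C, H, P, Q}. Minimal: {Q}⁺ = {Q}; {P}⁺ = {P} — none reach the full schema.
{C, H, Q}⁺: CHQ→P adds P → {C, H, P, Q}. Minimal: {H, Q}⁺ = {H, Q}; {C, Q}⁺ = {C, Q}; {C, H}⁺ = {C, H} — none reach the full schema.

HP, PQ, CHQ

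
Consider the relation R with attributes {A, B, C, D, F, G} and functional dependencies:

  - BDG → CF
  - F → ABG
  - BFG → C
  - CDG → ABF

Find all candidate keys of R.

{D, F}; {B, D, G}; {C, D, G}

Attribute D never appears on the right-hand side of any dependency, so D must belong to every candidate key.
{D}⁺ = {D}, which is not all of the schema, so we must add further attributes.
{D, F}⁺: F→ABG adds A, B, G; BFG→C adds C → {A, B, C, D, F, G}.
{B, D, G}⁺: BDG→CF adds C, F; F→ABG adds A → {A, B, C, D, F, G}.
{C, D, G}⁺: CDG→ABF adds A, B, F → {A, B, C, D, F, G}.
Any other superkey contains one of these as a subset, so there are no further candidate keys.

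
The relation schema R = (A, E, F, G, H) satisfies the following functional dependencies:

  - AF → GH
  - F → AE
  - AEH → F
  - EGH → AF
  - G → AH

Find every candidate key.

{F}⁺: F→AE adds A, E; AF→GH adds G, H → {A, E, F, G, H}.
{E, G}⁺: G→AH adds A, H; AEH→F adds F → {A, E, F, G, H}. Minimal: {G}⁺ = {A, G, H}; {E}⁺ = {E} — none reach the full schema.
{A, E, H}⁺: AEH→F adds F; AF→GH adds G → {A, E, F, G, H}. Minimal: {E, H}⁺ = {E, H}; {A, H}⁺ = {A, H}; {A, E}⁺ = {A, E} — none reach the full schema.
Any other superkey contains one of these as a subset, so there are no further candidate keys.

{F}, {E, G}, {A, E, H}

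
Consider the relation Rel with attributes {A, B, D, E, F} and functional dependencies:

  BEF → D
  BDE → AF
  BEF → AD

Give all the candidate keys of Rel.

Attributes B, E never appear on any right-hand side, so every candidate key must contain {B, E}.
{B, E}⁺ = {B, E}, which is not all of the schema, so we must add further attributes.
{B, D, E}⁺: BDE→AF adds A, F → {A, B, D, E, F}. Minimal: {D, E}⁺ = {D, E}; {B, E}⁺ = {B, E}; {B, D}⁺ = {B, D} — none reach the full schema.
{B, E, F}⁺: BEF→D adds D; BDE→AF adds A → {A, B, D, E, F}. Minimal: {E, F}⁺ = {E, F}; {B, F}⁺ = {B, F}; {B, E}⁺ = {B, E} — none reach the full schema.

BDE, BEF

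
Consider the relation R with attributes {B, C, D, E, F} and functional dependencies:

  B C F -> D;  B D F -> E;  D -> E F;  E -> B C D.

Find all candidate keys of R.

D, E, BCF

{D}⁺: D→EF adds E, F; E→BCD adds B, C → {B, C, D, E, F}.
{E}⁺: E→BCD adds B, C, D; D→EF adds F → {B, C, D, E, F}.
{B, C, F}⁺: BCF→D adds D; BDF→E adds E → {B, C, D, E, F}. Minimal: {C, F}⁺ = {C, F}; {B, F}⁺ = {B, F}; {B, C}⁺ = {B, C} — none reach the full schema.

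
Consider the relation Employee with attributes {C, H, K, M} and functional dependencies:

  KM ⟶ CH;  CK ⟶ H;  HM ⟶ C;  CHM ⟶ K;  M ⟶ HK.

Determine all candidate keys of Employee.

{M}

Attribute M never appears on the right-hand side of any dependency, so M must belong to every candidate key.
{M}⁺ = {C, H, K, M}, which is all of the schema, so {M} is the only candidate key.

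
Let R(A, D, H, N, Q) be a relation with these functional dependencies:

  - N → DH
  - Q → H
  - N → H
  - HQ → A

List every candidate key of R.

Attributes N, Q never appear on any right-hand side, so every candidate key must contain {N, Q}.
{N, Q}⁺ = {A, D, H, N, Q}, which is all of the schema, so {N, Q} is the only candidate key.

{N, Q}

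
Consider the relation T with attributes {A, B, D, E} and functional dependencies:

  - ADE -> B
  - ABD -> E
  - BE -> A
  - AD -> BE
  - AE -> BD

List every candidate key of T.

{A, D}; {A, E}; {B, E}

{A, D}⁺: AD→BE adds B, E → {A, B, D, E}. Minimal: {D}⁺ = {D}; {A}⁺ = {A} — none reach the full schema.
{A, E}⁺: AE→BD adds B, D → {A, B, D, E}. Minimal: {E}⁺ = {E}; {A}⁺ = {A} — none reach the full schema.
{B, E}⁺: BE→A adds A; AE→BD adds D → {A, B, D, E}. Minimal: {E}⁺ = {E}; {B}⁺ = {B} — none reach the full schema.
Any other superkey contains one of these as a subset, so there are no further candidate keys.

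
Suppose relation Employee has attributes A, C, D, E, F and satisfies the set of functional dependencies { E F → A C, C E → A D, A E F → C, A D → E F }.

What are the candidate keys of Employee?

{A, D}⁺: AD→EF adds E, F; EF→AC adds C → {A, C, D, E, F}.
{C, E}⁺: CE→AD adds A, D; AD→EF adds F → {A, C, D, E, F}.
{E, F}⁺: EF→AC adds A, C; CE→AD adds D → {A, C, D, E, F}.
Any other superkey contains one of these as a subset, so there are no further candidate keys.

{A, D}, {C, E}, {E, F}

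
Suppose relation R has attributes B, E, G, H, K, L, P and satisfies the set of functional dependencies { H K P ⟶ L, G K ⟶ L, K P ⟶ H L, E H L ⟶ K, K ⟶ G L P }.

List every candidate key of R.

Attributes B, E never appear on any right-hand side, so every candidate key must contain {B, E}.
{B, E}⁺ = {B, E}, which is not all of the schema, so we must add further attributes.
{B, E, K}⁺: K→GLP adds G, L, P; KP→HL adds H → {B, E, G, H, K, L, P}. Minimal: {E, K}⁺ = {E, G, H, K, L, P}; {B, K}⁺ = {B, G, H, K, L, P}; {B, E}⁺ = {B, E} — none reach the full schema.
{B, E, H, L}⁺: EHL→K adds K; K→GLP adds G, P → {B, E, G, H, K, L, P}. Minimal: {E, H, L}⁺ = {E, G, H, K, L, P}; {B, H, L}⁺ = {B, H, L}; {B, E, L}⁺ = {B, E, L}; … — none reach the full schema.

{B, E, K}, {B, E, H, L}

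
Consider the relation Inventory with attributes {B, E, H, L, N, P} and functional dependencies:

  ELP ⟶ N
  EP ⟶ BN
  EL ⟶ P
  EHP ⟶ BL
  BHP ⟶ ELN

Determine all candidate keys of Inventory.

{B, H, P}⁺: BHP→ELN adds E, L, N → {B, E, H, L, N, P}. Minimal: {H, P}⁺ = {H, P}; {B, P}⁺ = {B, P}; {B, H}⁺ = {B, H} — none reach the full schema.
{E, H, L}⁺: EL→P adds P; EHP→BL adds B; BHP→ELN adds N → {B, E, H, L, N, P}. Minimal: {H, L}⁺ = {H, L}; {E, L}⁺ = {B, E, L, N, P}; {E, H}⁺ = {E, H} — none reach the full schema.
{E, H, P}⁺: EP→BN adds B, N; EHP→BL adds L → {B, E, H, L, N, P}. Minimal: {H, P}⁺ = {H, P}; {E, P}⁺ = {B, E, N, P}; {E, H}⁺ = {E, H} — none reach the full schema.
Any other superkey contains one of these as a subset, so there are no further candidate keys.

(B, H, P), (E, H, L), (E, H, P)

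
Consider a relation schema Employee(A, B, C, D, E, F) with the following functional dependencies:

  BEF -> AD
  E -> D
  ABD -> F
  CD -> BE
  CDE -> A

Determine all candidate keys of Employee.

Attribute C never appears on the right-hand side of any dependency, so C must belong to every candidate key.
{C}⁺ = {C}, which is not all of the schema, so we must add further attributes.
{C, D}⁺: CD→BE adds B, E; CDE→A adds A; ABD→F adds F → {A, B, C, D, E, F}. Minimal: {D}⁺ = {D}; {C}⁺ = {C} — none reach the full schema.
{C, E}⁺: E→D adds D; CD→BE adds B; CDE→A adds A; ABD→F adds F → {A, B, C, D, E, F}. Minimal: {E}⁺ = {D, E}; {C}⁺ = {C} — none reach the full schema.
Any other superkey contains one of these as a subset, so there are no further candidate keys.

(C, D), (C, E)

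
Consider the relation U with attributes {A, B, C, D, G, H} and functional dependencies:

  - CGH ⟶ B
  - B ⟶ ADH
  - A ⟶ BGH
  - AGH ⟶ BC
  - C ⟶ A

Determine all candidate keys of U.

{A}⁺: A→BGH adds B, G, H; AGH→BC adds C; B→ADH adds D → {A, B, C, D, G, H}.
{B}⁺: B→ADH adds A, D, H; A→BGH adds G; AGH→BC adds C → {A, B, C, D, G, H}.
{C}⁺: C→A adds A; A→BGH adds B, G, H; B→ADH adds D → {A, B, C, D, G, H}.

{A}, {B}, {C}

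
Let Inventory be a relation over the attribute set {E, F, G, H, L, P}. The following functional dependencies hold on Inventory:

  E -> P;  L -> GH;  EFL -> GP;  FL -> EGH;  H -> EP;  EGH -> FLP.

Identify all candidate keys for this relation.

{L}⁺: L→GH adds G, H; H→EP adds E, P; EGH→FLP adds F → {E, F, G, H, L, P}.
{G, H}⁺: H→EP adds E, P; EGH→FLP adds F, L → {E, F, G, H, L, P}.

(L); (G, H)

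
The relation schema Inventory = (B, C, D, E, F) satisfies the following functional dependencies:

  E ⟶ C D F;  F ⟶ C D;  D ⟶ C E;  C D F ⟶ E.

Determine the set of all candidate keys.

BD; BE; BF

{B, D}⁺: D→CE adds C, E; E→CDF adds F → {B, C, D, E, F}.
{B, E}⁺: E→CDF adds C, D, F → {B, C, D, E, F}.
{B, F}⁺: F→CD adds C, D; D→CE adds E → {B, C, D, E, F}.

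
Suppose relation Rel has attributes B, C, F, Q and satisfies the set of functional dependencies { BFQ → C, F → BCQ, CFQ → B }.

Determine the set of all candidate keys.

{F}

Attribute F never appears on the right-hand side of any dependency, so F must belong to every candidate key.
{F}⁺ = {B, C, F, Q}, which is all of the schema, so {F} is the only candidate key.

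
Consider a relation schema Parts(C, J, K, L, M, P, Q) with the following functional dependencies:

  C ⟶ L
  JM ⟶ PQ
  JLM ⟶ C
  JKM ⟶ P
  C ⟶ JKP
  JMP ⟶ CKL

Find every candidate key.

(C, M), (J, M)

Attribute M never appears on the right-hand side of any dependency, so M must belong to every candidate key.
{M}⁺ = {M}, which is not all of the schema, so we must add further attributes.
{C, M}⁺: C→L adds L; C→JKP adds J, K, P; JM→PQ adds Q → {C, J, K, L, M, P, Q}. Minimal: {M}⁺ = {M}; {C}⁺ = {C, J, K, L, P} — none reach the full schema.
{J, M}⁺: JM→PQ adds P, Q; JMP→CKL adds C, K, L → {C, J, K, L, M, P, Q}. Minimal: {M}⁺ = {M}; {J}⁺ = {J} — none reach the full schema.
Any other superkey contains one of these as a subset, so there are no further candidate keys.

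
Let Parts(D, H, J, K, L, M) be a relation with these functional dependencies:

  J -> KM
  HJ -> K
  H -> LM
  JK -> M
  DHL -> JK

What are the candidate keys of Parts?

{D, H}

Attributes D, H never appear on any right-hand side, so every candidate key must contain {D, H}.
{D, H}⁺ = {D, H, J, K, L, M}, which is all of the schema, so {D, H} is the only candidate key.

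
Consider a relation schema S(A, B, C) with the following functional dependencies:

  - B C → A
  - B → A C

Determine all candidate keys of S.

{B}

Attribute B never appears on the right-hand side of any dependency, so B must belong to every candidate key.
{B}⁺ = {A, B, C}, which is all of the schema, so {B} is the only candidate key.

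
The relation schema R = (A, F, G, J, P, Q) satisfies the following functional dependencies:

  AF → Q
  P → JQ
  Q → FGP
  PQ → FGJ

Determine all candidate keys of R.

Attribute A never appears on the right-hand side of any dependency, so A must belong to every candidate key.
{A}⁺ = {A}, which is not all of the schema, so we must add further attributes.
{A, F}⁺: AF→Q adds Q; Q→FGP adds G, P; PQ→FGJ adds J → {A, F, G, J, P, Q}.
{A, P}⁺: P→JQ adds J, Q; Q→FGP adds F, G → {A, F, G, J, P, Q}.
{A, Q}⁺: Q→FGP adds F, G, P; PQ→FGJ adds J → {A, F, G, J, P, Q}.
Any other superkey contains one of these as a subset, so there are no further candidate keys.

(A, F), (A, P), (A, Q)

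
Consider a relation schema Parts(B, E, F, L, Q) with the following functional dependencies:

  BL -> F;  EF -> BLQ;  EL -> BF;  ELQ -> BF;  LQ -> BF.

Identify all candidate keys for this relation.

{E, F}, {E, L}

Attribute E never appears on the right-hand side of any dependency, so E must belong to every candidate key.
{E}⁺ = {E}, which is not all of the schema, so we must add further attributes.
{E, F}⁺: EF→BLQ adds B, L, Q → {B, E, F, L, Q}. Minimal: {F}⁺ = {F}; {E}⁺ = {E} — none reach the full schema.
{E, L}⁺: EL→BF adds B, F; EF→BLQ adds Q → {B, E, F, L, Q}. Minimal: {L}⁺ = {L}; {E}⁺ = {E} — none reach the full schema.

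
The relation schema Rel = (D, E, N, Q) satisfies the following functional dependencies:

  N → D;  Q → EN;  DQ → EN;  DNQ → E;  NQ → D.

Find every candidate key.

{Q}

Attribute Q never appears on the right-hand side of any dependency, so Q must belong to every candidate key.
{Q}⁺ = {D, E, N, Q}, which is all of the schema, so {Q} is the only candidate key.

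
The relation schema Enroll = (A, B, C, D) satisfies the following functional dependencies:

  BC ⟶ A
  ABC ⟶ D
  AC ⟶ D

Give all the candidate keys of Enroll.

{B, C}

Attributes B, C never appear on any right-hand side, so every candidate key must contain {B, C}.
{B, C}⁺ = {A, B, C, D}, which is all of the schema, so {B, C} is the only candidate key.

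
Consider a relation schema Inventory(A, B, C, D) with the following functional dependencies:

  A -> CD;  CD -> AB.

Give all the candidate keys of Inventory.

{A}⁺: A→CD adds C, D; CD→AB adds B → {A, B, C, D}.
{C, D}⁺: CD→AB adds A, B → {A, B, C, D}. Minimal: {D}⁺ = {D}; {C}⁺ = {C} — none reach the full schema.
Any other superkey contains one of these as a subset, so there are no further candidate keys.

(A), (C, D)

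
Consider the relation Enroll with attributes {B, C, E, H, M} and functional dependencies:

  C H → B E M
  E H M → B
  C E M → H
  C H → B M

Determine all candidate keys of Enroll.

{C, H}, {C, E, M}

Attribute C never appears on the right-hand side of any dependency, so C must belong to every candidate key.
{C}⁺ = {C}, which is not all of the schema, so we must add further attributes.
{C, H}⁺: CH→BEM adds B, E, M → {B, C, E, H, M}. Minimal: {H}⁺ = {H}; {C}⁺ = {C} — none reach the full schema.
{C, E, M}⁺: CEM→H adds H; CH→BM adds B → {B, C, E, H, M}. Minimal: {E, M}⁺ = {E, M}; {C, M}⁺ = {C, M}; {C, E}⁺ = {C, E} — none reach the full schema.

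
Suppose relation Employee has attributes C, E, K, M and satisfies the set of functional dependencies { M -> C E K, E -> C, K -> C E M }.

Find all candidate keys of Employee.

{K}⁺: K→CEM adds C, E, M → {C, E, K, M}.
{M}⁺: M→CEK adds C, E, K → {C, E, K, M}.

{K}; {M}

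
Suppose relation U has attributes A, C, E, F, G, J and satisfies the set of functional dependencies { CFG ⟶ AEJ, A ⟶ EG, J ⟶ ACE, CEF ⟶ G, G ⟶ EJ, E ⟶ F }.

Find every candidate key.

{A}, {G}, {J}, {C, E}

{A}⁺: A→EG adds E, G; G→EJ adds J; E→F adds F; J→ACE adds C → {A, C, E, F, G, J}.
{G}⁺: G→EJ adds E, J; E→F adds F; J→ACE adds A, C → {A, C, E, F, G, J}.
{J}⁺: J→ACE adds A, C, E; E→F adds F; A→EG adds G → {A, C, E, F, G, J}.
{C, E}⁺: E→F adds F; CEF→G adds G; G→EJ adds J; CFG→AEJ adds A → {A, C, E, F, G, J}.
Any other superkey contains one of these as a subset, so there are no further candidate keys.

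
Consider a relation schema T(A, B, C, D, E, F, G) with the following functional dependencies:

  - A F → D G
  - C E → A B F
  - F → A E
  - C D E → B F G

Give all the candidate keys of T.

Attribute C never appears on the right-hand side of any dependency, so C must belong to every candidate key.
{C}⁺ = {C}, which is not all of the schema, so we must add further attributes.
{C, E}⁺: CE→ABF adds A, B, F; AF→DG adds D, G → {A, B, C, D, E, F, G}. Minimal: {E}⁺ = {E}; {C}⁺ = {C} — none reach the full schema.
{C, F}⁺: F→AE adds A, E; AF→DG adds D, G; CE→ABF adds B → {A, B, C, D, E, F, G}. Minimal: {F}⁺ = {A, D, E, F, G}; {C}⁺ = {C} — none reach the full schema.
Any other superkey contains one of these as a subset, so there are no further candidate keys.

{C, E}, {C, F}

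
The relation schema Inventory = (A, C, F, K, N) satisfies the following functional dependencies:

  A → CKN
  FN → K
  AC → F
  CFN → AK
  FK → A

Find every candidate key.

{A}⁺: A→CKN adds C, K, N; AC→F adds F → {A, C, F, K, N}.
{F, K}⁺: FK→A adds A; A→CKN adds C, N → {A, C, F, K, N}. Minimal: {K}⁺ = {K}; {F}⁺ = {F} — none reach the full schema.
{F, N}⁺: FN→K adds K; FK→A adds A; A→CKN adds C → {A, C, F, K, N}. Minimal: {N}⁺ = {N}; {F}⁺ = {F} — none reach the full schema.

{A}; {F, K}; {F, N}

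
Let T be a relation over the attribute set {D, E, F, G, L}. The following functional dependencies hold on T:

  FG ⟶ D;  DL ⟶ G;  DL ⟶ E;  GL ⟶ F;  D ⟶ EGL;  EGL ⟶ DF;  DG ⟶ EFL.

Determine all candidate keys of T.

{D}⁺: D→EGL adds E, G, L; EGL→DF adds F → {D, E, F, G, L}.
{F, G}⁺: FG→D adds D; D→EGL adds E, L → {D, E, F, G, L}. Minimal: {G}⁺ = {G}; {F}⁺ = {F} — none reach the full schema.
{G, L}⁺: GL→F adds F; FG→D adds D; DL→E adds E → {D, E, F, G, L}. Minimal: {L}⁺ = {L}; {G}⁺ = {G} — none reach the full schema.

(D); (F, G); (G, L)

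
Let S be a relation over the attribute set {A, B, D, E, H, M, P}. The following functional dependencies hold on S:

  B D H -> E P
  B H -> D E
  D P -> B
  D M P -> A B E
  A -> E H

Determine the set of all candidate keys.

Attribute M never appears on the right-hand side of any dependency, so M must belong to every candidate key.
{M}⁺ = {M}, which is not all of the schema, so we must add further attributes.
{A, B, M}⁺: A→EH adds E, H; BH→DE adds D; BDH→EP adds P → {A, B, D, E, H, M, P}.
{B, H, M}⁺: BH→DE adds D, E; BDH→EP adds P; DMP→ABE adds A → {A, B, D, E, H, M, P}.
{D, M, P}⁺: DP→B adds B; DMP→ABE adds A, E; A→EH adds H → {A, B, D, E, H, M, P}.
Any other superkey contains one of these as a subset, so there are no further candidate keys.

ABM, BHM, DMP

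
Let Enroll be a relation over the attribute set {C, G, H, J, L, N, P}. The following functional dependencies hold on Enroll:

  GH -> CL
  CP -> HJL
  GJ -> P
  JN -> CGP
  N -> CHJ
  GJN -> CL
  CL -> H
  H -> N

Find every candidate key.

{H}⁺: H→N adds N; N→CHJ adds C, J; JN→CGP adds G, P; GJN→CL adds L → {C, G, H, J, L, N, P}.
{N}⁺: N→CHJ adds C, H, J; JN→CGP adds G, P; GJN→CL adds L → {C, G, H, J, L, N, P}.
{C, L}⁺: CL→H adds H; H→N adds N; N→CHJ adds J; JN→CGP adds G, P → {C, G, H, J, L, N, P}.
{C, P}⁺: CP→HJL adds H, J, L; H→N adds N; JN→CGP adds G → {C, G, H, J, L, N, P}.
{C, G, J}⁺: GJ→P adds P; CP→HJL adds H, L; H→N adds N → {C, G, H, J, L, N, P}.

(H), (N), (C, L), (C, P), (C, G, J)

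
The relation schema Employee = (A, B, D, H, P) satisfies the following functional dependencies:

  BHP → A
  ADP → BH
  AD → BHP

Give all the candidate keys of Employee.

Attribute D never appears on the right-hand side of any dependency, so D must belong to every candidate key.
{D}⁺ = {D}, which is not all of the schema, so we must add further attributes.
{A, D}⁺: AD→BHP adds B, H, P → {A, B, D, H, P}.
{B, D, H, P}⁺: BHP→A adds A → {A, B, D, H, P}.
Any other superkey contains one of these as a subset, so there are no further candidate keys.

{A, D}, {B, D, H, P}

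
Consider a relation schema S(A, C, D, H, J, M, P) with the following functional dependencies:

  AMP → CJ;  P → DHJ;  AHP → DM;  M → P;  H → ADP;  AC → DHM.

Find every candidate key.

{H}⁺: H→ADP adds A, D, P; P→DHJ adds J; AHP→DM adds M; AMP→CJ adds C → {A, C, D, H, J, M, P}.
{M}⁺: M→P adds P; P→DHJ adds D, H, J; H→ADP adds A; AMP→CJ adds C → {A, C, D, H, J, M, P}.
{P}⁺: P→DHJ adds D, H, J; H→ADP adds A; AHP→DM adds M; AMP→CJ adds C → {A, C, D, H, J, M, P}.
{A, C}⁺: AC→DHM adds D, H, M; M→P adds P; AMP→CJ adds J → {A, C, D, H, J, M, P}. Minimal: {C}⁺ = {C}; {A}⁺ = {A} — none reach the full schema.

(H), (M), (P), (A, C)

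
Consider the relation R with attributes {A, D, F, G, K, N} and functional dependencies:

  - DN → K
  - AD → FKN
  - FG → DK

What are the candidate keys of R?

ADG, AFG

Attributes A, G never appear on any right-hand side, so every candidate key must contain {A, G}.
{A, G}⁺ = {A, G}, which is not all of the schema, so we must add further attributes.
{A, D, G}⁺: AD→FKN adds F, K, N → {A, D, F, G, K, N}. Minimal: {D, G}⁺ = {D, G}; {A, G}⁺ = {A, G}; {A, D}⁺ = {A, D, F, K, N} — none reach the full schema.
{A, F, G}⁺: FG→DK adds D, K; AD→FKN adds N → {A, D, F, G, K, N}. Minimal: {F, G}⁺ = {D, F, G, K}; {A, G}⁺ = {A, G}; {A, F}⁺ = {A, F} — none reach the full schema.
Any other superkey contains one of these as a subset, so there are no further candidate keys.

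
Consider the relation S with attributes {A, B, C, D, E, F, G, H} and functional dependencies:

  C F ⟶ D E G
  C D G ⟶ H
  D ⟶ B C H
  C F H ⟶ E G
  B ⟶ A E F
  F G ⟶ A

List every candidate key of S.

{D}; {B, C}; {C, F}

{D}⁺: D→BCH adds B, C, H; B→AEF adds A, E, F; CF→DEG adds G → {A, B, C, D, E, F, G, H}.
{B, C}⁺: B→AEF adds A, E, F; CF→DEG adds D, G; CDG→H adds H → {A, B, C, D, E, F, G, H}. Minimal: {C}⁺ = {C}; {B}⁺ = {A, B, E, F} — none reach the full schema.
{C, F}⁺: CF→DEG adds D, E, G; CDG→H adds H; D→BCH adds B; B→AEF adds A → {A, B, C, D, E, F, G, H}. Minimal: {F}⁺ = {F}; {C}⁺ = {C} — none reach the full schema.
Any other superkey contains one of these as a subset, so there are no further candidate keys.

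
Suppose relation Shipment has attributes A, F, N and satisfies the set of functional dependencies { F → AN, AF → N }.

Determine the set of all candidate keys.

Attribute F never appears on the right-hand side of any dependency, so F must belong to every candidate key.
{F}⁺ = {A, F, N}, which is all of the schema, so {F} is the only candidate key.

{F}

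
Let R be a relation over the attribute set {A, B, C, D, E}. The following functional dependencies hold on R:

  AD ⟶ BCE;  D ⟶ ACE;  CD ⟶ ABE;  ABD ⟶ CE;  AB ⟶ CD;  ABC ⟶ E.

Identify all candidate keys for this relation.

{D}, {A, B}

{D}⁺: D→ACE adds A, C, E; CD→ABE adds B → {A, B, C, D, E}.
{A, B}⁺: AB→CD adds C, D; ABC→E adds E → {A, B, C, D, E}. Minimal: {B}⁺ = {B}; {A}⁺ = {A} — none reach the full schema.
Any other superkey contains one of these as a subset, so there are no further candidate keys.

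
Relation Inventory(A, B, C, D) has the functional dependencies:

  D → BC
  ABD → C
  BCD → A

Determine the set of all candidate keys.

Attribute D never appears on the right-hand side of any dependency, so D must belong to every candidate key.
{D}⁺ = {A, B, C, D}, which is all of the schema, so {D} is the only candidate key.

{D}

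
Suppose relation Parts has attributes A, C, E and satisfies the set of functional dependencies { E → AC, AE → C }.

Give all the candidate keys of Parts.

Attribute E never appears on the right-hand side of any dependency, so E must belong to every candidate key.
{E}⁺ = {A, C, E}, which is all of the schema, so {E} is the only candidate key.

(E)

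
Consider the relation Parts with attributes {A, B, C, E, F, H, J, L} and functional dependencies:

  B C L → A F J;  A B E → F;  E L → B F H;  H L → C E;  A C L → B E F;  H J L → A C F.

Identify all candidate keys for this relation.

Attribute L never appears on the right-hand side of any dependency, so L must belong to every candidate key.
{L}⁺ = {L}, which is not all of the schema, so we must add further attributes.
{E, L}⁺: EL→BFH adds B, F, H; HL→CE adds C; BCL→AFJ adds A, J → {A, B, C, E, F, H, J, L}. Minimal: {L}⁺ = {L}; {E}⁺ = {E} — none reach the full schema.
{H, L}⁺: HL→CE adds C, E; EL→BFH adds B, F; BCL→AFJ adds A, J → {A, B, C, E, F, H, J, L}. Minimal: {L}⁺ = {L}; {H}⁺ = {H} — none reach the full schema.
{A, C, L}⁺: ACL→BEF adds B, E, F; BCL→AFJ adds J; EL→BFH adds H → {A, B, C, E, F, H, J, L}. Minimal: {C, L}⁺ = {C, L}; {A, L}⁺ = {A, L}; {A, C}⁺ = {A, C} — none reach the full schema.
{B, C, L}⁺: BCL→AFJ adds A, F, J; ACL→BEF adds E; EL→BFH adds H → {A, B, C, E, F, H, J, L}. Minimal: {C, L}⁺ = {C, L}; {B, L}⁺ = {B, L}; {B, C}⁺ = {B, C} — none reach the full schema.

{E, L}; {H, L}; {A, C, L}; {B, C, L}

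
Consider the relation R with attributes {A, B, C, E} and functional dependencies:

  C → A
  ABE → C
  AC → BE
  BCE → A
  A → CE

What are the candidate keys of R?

{A}, {C}

{A}⁺: A→CE adds C, E; AC→BE adds B → {A, B, C, E}.
{C}⁺: C→A adds A; AC→BE adds B, E → {A, B, C, E}.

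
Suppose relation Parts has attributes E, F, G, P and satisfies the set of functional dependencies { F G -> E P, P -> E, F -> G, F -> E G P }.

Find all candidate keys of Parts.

{F}

Attribute F never appears on the right-hand side of any dependency, so F must belong to every candidate key.
{F}⁺ = {E, F, G, P}, which is all of the schema, so {F} is the only candidate key.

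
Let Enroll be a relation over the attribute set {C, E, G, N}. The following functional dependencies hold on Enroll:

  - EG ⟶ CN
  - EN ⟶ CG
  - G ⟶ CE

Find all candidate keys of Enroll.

G, EN

{G}⁺: G→CE adds C, E; EG→CN adds N → {C, E, G, N}.
{E, N}⁺: EN→CG adds C, G → {C, E, G, N}.
Any other superkey contains one of these as a subset, so there are no further candidate keys.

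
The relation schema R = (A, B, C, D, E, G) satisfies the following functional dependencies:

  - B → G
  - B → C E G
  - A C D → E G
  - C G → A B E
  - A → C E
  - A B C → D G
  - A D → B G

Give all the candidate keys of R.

{B}, {A, D}, {A, G}, {C, G}

{B}⁺: B→G adds G; B→CEG adds C, E; CG→ABE adds A; ABC→DG adds D → {A, B, C, D, E, G}.
{A, D}⁺: A→CE adds C, E; AD→BG adds B, G → {A, B, C, D, E, G}. Minimal: {D}⁺ = {D}; {A}⁺ = {A, C, E} — none reach the full schema.
{A, G}⁺: A→CE adds C, E; CG→ABE adds B; ABC→DG adds D → {A, B, C, D, E, G}. Minimal: {G}⁺ = {G}; {A}⁺ = {A, C, E} — none reach the full schema.
{C, G}⁺: CG→ABE adds A, B, E; ABC→DG adds D → {A, B, C, D, E, G}. Minimal: {G}⁺ = {G}; {C}⁺ = {C} — none reach the full schema.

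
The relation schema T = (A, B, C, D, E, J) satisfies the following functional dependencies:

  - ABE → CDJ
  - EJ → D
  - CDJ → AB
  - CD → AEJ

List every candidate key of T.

{C, D}⁺: CD→AEJ adds A, E, J; CDJ→AB adds B → {A, B, C, D, E, J}.
{A, B, E}⁺: ABE→CDJ adds C, D, J → {A, B, C, D, E, J}.
{C, E, J}⁺: EJ→D adds D; CDJ→AB adds A, B → {A, B, C, D, E, J}.
Any other superkey contains one of these as a subset, so there are no further candidate keys.

{C, D}; {A, B, E}; {C, E, J}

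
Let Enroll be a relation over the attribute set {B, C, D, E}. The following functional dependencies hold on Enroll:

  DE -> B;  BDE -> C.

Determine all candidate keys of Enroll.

{D, E}

Attributes D, E never appear on any right-hand side, so every candidate key must contain {D, E}.
{D, E}⁺ = {B, C, D, E}, which is all of the schema, so {D, E} is the only candidate key.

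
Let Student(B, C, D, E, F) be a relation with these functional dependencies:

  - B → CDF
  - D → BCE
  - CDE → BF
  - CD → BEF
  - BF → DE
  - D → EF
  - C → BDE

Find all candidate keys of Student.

{B}⁺: B→CDF adds C, D, F; D→BCE adds E → {B, C, D, E, F}.
{C}⁺: C→BDE adds B, D, E; B→CDF adds F → {B, C, D, E, F}.
{D}⁺: D→BCE adds B, C, E; CDE→BF adds F → {B, C, D, E, F}.
Any other superkey contains one of these as a subset, so there are no further candidate keys.

B, C, D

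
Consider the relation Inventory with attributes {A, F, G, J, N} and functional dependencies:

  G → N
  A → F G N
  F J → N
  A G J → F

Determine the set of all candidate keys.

Attributes A, J never appear on any right-hand side, so every candidate key must contain {A, J}.
{A, J}⁺ = {A, F, G, J, N}, which is all of the schema, so {A, J} is the only candidate key.

{A, J}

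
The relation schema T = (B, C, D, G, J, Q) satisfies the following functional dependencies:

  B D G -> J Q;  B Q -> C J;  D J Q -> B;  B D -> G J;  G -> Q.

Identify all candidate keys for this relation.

Attribute D never appears on the right-hand side of any dependency, so D must belong to every candidate key.
{D}⁺ = {D}, which is not all of the schema, so we must add further attributes.
{B, D}⁺: BD→GJ adds G, J; G→Q adds Q; BQ→CJ adds C → {B, C, D, G, J, Q}. Minimal: {D}⁺ = {D}; {B}⁺ = {B} — none reach the full schema.
{D, G, J}⁺: G→Q adds Q; DJQ→B adds B; BQ→CJ adds C → {B, C, D, G, J, Q}. Minimal: {G, J}⁺ = {G, J, Q}; {D, J}⁺ = {D, J}; {D, G}⁺ = {D, G, Q} — none reach the full schema.
{D, J, Q}⁺: DJQ→B adds B; BD→GJ adds G; BQ→CJ adds C → {B, C, D, G, J, Q}. Minimal: {J, Q}⁺ = {J, Q}; {D, Q}⁺ = {D, Q}; {D, J}⁺ = {D, J} — none reach the full schema.

{B, D}, {D, G, J}, {D, J, Q}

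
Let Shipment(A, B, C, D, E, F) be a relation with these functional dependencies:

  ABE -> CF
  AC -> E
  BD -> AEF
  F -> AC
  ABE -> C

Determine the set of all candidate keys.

Attributes B, D never appear on any right-hand side, so every candidate key must contain {B, D}.
{B, D}⁺ = {A, B, C, D, E, F}, which is all of the schema, so {B, D} is the only candidate key.

{B, D}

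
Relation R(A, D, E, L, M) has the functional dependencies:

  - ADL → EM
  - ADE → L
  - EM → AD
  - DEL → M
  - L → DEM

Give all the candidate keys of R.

(L); (E, M); (A, D, E)

{L}⁺: L→DEM adds D, E, M; EM→AD adds A → {A, D, E, L, M}.
{E, M}⁺: EM→AD adds A, D; ADE→L adds L → {A, D, E, L, M}.
{A, D, E}⁺: ADE→L adds L; DEL→M adds M → {A, D, E, L, M}.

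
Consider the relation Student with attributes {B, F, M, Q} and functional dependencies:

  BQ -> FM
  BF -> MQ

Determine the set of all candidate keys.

Attribute B never appears on the right-hand side of any dependency, so B must belong to every candidate key.
{B}⁺ = {B}, which is not all of the schema, so we must add further attributes.
{B, F}⁺: BF→MQ adds M, Q → {B, F, M, Q}. Minimal: {F}⁺ = {F}; {B}⁺ = {B} — none reach the full schema.
{B, Q}⁺: BQ→FM adds F, M → {B, F, M, Q}. Minimal: {Q}⁺ = {Q}; {B}⁺ = {B} — none reach the full schema.
Any other superkey contains one of these as a subset, so there are no further candidate keys.

{B, F}; {B, Q}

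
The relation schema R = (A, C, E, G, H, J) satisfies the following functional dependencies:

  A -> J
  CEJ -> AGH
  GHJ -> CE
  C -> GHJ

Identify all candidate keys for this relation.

(C), (A, G, H), (G, H, J)

{C}⁺: C→GHJ adds G, H, J; GHJ→CE adds E; CEJ→AGH adds A → {A, C, E, G, H, J}.
{A, G, H}⁺: A→J adds J; GHJ→CE adds C, E → {A, C, E, G, H, J}.
{G, H, J}⁺: GHJ→CE adds C, E; CEJ→AGH adds A → {A, C, E, G, H, J}.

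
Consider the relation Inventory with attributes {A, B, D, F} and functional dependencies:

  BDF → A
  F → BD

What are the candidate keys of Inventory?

{F}⁺: F→BD adds B, D; BDF→A adds A → {A, B, D, F}.

{F}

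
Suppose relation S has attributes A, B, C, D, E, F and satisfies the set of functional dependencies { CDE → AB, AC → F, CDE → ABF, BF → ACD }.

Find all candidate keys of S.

Attribute E never appears on the right-hand side of any dependency, so E must belong to every candidate key.
{E}⁺ = {E}, which is not all of the schema, so we must add further attributes.
{B, E, F}⁺: BF→ACD adds A, C, D → {A, B, C, D, E, F}. Minimal: {E, F}⁺ = {E, F}; {B, F}⁺ = {A, B, C, D, F}; {B, E}⁺ = {B, E} — none reach the full schema.
{C, D, E}⁺: CDE→AB adds A, B; AC→F adds F → {A, B, C, D, E, F}. Minimal: {D, E}⁺ = {D, E}; {C, E}⁺ = {C, E}; {C, D}⁺ = {C, D} — none reach the full schema.
{A, B, C, E}⁺: AC→F adds F; BF→ACD adds D → {A, B, C, D, E, F}. Minimal: {B, C, E}⁺ = {B, C, E}; {A, C, E}⁺ = {A, C, E, F}; {A, B, E}⁺ = {A, B, E}; … — none reach the full schema.

(B, E, F), (C, D, E), (A, B, C, E)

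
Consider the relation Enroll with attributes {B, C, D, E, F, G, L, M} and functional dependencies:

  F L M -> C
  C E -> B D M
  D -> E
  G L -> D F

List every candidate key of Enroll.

CGL, GLM

Attributes G, L never appear on any right-hand side, so every candidate key must contain {G, L}.
{G, L}⁺ = {D, E, F, G, L}, which is not all of the schema, so we must add further attributes.
{C, G, L}⁺: GL→DF adds D, F; D→E adds E; CE→BDM adds B, M → {B, C, D, E, F, G, L, M}.
{G, L, M}⁺: GL→DF adds D, F; FLM→C adds C; D→E adds E; CE→BDM adds B → {B, C, D, E, F, G, L, M}.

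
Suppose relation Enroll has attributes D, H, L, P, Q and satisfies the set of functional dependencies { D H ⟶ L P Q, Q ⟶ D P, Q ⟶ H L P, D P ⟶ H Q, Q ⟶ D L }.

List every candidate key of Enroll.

{Q}⁺: Q→DP adds D, P; Q→HLP adds H, L → {D, H, L, P, Q}.
{D, H}⁺: DH→LPQ adds L, P, Q → {D, H, L, P, Q}. Minimal: {H}⁺ = {H}; {D}⁺ = {D} — none reach the full schema.
{D, P}⁺: DP→HQ adds H, Q; Q→DL adds L → {D, H, L, P, Q}. Minimal: {P}⁺ = {P}; {D}⁺ = {D} — none reach the full schema.
Any other superkey contains one of these as a subset, so there are no further candidate keys.

Q, DH, DP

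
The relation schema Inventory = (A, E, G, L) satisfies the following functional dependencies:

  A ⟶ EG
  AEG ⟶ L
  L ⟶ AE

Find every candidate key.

{A}⁺: A→EG adds E, G; AEG→L adds L → {A, E, G, L}.
{L}⁺: L→AE adds A, E; A→EG adds G → {A, E, G, L}.
Any other superkey contains one of these as a subset, so there are no further candidate keys.

{A}, {L}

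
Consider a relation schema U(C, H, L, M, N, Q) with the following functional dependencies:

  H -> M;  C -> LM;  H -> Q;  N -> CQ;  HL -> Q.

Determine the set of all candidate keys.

Attributes H, N never appear on any right-hand side, so every candidate key must contain {H, N}.
{H, N}⁺ = {C, H, L, M, N, Q}, which is all of the schema, so {H, N} is the only candidate key.

{H, N}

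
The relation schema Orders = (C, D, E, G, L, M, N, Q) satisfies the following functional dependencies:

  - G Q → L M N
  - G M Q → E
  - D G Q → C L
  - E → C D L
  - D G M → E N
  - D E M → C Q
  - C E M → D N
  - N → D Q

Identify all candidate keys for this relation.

Attribute G never appears on the right-hand side of any dependency, so G must belong to every candidate key.
{G}⁺ = {G}, which is not all of the schema, so we must add further attributes.
{G, N}⁺: N→DQ adds D, Q; GQ→LMN adds L, M; GMQ→E adds E; DGQ→CL adds C → {C, D, E, G, L, M, N, Q}. Minimal: {N}⁺ = {D, N, Q}; {G}⁺ = {G} — none reach the full schema.
{G, Q}⁺: GQ→LMN adds L, M, N; GMQ→E adds E; E→CDL adds C, D → {C, D, E, G, L, M, N, Q}. Minimal: {Q}⁺ = {Q}; {G}⁺ = {G} — none reach the full schema.
{D, G, M}⁺: DGM→EN adds E, N; DEM→CQ adds C, Q; GQ→LMN adds L → {C, D, E, G, L, M, N, Q}. Minimal: {G, M}⁺ = {G, M}; {D, M}⁺ = {D, M}; {D, G}⁺ = {D, G} — none reach the full schema.
{E, G, M}⁺: E→CDL adds C, D, L; DGM→EN adds N; DEM→CQ adds Q → {C, D, E, G, L, M, N, Q}. Minimal: {G, M}⁺ = {G, M}; {E, M}⁺ = {C, D, E, L, M, N, Q}; {E, G}⁺ = {C, D, E, G, L} — none reach the full schema.
Any other superkey contains one of these as a subset, so there are no further candidate keys.

GN, GQ, DGM, EGM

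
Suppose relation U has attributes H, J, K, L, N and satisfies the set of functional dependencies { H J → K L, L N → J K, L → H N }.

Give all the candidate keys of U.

(L), (H, J)

{L}⁺: L→HN adds H, N; LN→JK adds J, K → {H, J, K, L, N}.
{H, J}⁺: HJ→KL adds K, L; L→HN adds N → {H, J, K, L, N}. Minimal: {J}⁺ = {J}; {H}⁺ = {H} — none reach the full schema.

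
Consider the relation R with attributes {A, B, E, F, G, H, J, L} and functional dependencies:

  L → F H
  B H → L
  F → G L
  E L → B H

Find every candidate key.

{A, E, F, J}, {A, E, J, L}, {A, B, E, H, J}

Attributes A, E, J never appear on any right-hand side, so every candidate key must contain {A, E, J}.
{A, E, J}⁺ = {A, E, J}, which is not all of the schema, so we must add further attributes.
{A, E, F, J}⁺: F→GL adds G, L; EL→BH adds B, H → {A, B, E, F, G, H, J, L}. Minimal: {E, F, J}⁺ = {B, E, F, G, H, J, L}; {A, F, J}⁺ = {A, F, G, H, J, L}; {A, E, J}⁺ = {A, E, J}; … — none reach the full schema.
{A, E, J, L}⁺: L→FH adds F, H; F→GL adds G; EL→BH adds B → {A, B, E, F, G, H, J, L}. Minimal: {E, J, L}⁺ = {B, E, F, G, H, J, L}; {A, J, L}⁺ = {A, F, G, H, J, L}; {A, E, L}⁺ = {A, B, E, F, G, H, L}; … — none reach the full schema.
{A, B, E, H, J}⁺: BH→L adds L; L→FH adds F; F→GL adds G → {A, B, E, F, G, H, J, L}. Minimal: {B, E, H, J}⁺ = {B, E, F, G, H, J, L}; {A, E, H, J}⁺ = {A, E, H, J}; {A, B, H, J}⁺ = {A, B, F, G, H, J, L}; … — none reach the full schema.
Any other superkey contains one of these as a subset, so there are no further candidate keys.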